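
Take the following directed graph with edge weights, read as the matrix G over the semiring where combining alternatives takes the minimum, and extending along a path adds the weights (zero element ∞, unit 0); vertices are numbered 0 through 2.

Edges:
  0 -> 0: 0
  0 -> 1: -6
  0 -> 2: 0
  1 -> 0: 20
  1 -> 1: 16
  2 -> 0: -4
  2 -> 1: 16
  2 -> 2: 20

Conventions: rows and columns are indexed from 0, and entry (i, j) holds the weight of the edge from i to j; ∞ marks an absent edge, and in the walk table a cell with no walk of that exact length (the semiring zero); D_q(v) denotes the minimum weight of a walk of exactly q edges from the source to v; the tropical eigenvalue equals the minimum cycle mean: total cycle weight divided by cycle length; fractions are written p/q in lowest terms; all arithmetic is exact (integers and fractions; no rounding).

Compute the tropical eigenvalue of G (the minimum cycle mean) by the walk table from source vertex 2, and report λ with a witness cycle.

q=0: [∞, ∞, 0]
q=1: [-4, 16, 20]
q=2: [-4, -10, -4]
q=3: [-8, -10, -4]
Optimal cycle mean attained by: cycle 0->2->0, total 0 + (-4), length 2.
Answer: λ = -2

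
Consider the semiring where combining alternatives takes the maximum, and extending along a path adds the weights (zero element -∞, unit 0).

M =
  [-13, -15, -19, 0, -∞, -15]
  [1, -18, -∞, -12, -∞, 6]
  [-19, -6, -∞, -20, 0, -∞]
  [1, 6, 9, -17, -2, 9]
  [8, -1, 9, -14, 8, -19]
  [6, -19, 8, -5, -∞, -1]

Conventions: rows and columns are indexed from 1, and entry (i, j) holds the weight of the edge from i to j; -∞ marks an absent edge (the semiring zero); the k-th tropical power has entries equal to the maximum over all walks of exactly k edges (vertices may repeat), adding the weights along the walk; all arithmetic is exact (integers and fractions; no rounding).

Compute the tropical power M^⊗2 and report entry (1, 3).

M^⊗2:
  [1, 6, 9, -13, -2, 9]
  [12, -6, 14, 1, -14, 5]
  [8, -1, 9, -14, 8, 0]
  [15, 3, 17, 4, 9, 12]
  [16, 7, 17, 8, 16, 5]
  [5, 2, 7, 6, 8, 4]
Key observation: the optimum is the walk 1->4->3, with weight 0 + 9 = 9.
Optimal value attained by: walk 1->4->3.
Answer: (M^⊗2)[1][3] = 9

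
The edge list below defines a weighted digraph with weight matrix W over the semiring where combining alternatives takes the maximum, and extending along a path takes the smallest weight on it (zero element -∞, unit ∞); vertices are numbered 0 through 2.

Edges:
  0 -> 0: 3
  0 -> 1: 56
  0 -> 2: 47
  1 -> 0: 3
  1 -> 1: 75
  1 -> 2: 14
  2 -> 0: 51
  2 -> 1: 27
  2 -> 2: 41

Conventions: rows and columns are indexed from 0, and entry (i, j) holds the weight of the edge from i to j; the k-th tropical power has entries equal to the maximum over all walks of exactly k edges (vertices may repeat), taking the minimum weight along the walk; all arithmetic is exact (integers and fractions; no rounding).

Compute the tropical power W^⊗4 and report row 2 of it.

W^⊗2:
  [47, 56, 41]
  [14, 75, 14]
  [41, 51, 47]
W^⊗3:
  [41, 56, 47]
  [14, 75, 14]
  [47, 51, 41]
W^⊗4:
  [47, 56, 41]
  [14, 75, 14]
  [41, 51, 47]
Answer: row 2 of W^⊗4 = [41, 51, 47]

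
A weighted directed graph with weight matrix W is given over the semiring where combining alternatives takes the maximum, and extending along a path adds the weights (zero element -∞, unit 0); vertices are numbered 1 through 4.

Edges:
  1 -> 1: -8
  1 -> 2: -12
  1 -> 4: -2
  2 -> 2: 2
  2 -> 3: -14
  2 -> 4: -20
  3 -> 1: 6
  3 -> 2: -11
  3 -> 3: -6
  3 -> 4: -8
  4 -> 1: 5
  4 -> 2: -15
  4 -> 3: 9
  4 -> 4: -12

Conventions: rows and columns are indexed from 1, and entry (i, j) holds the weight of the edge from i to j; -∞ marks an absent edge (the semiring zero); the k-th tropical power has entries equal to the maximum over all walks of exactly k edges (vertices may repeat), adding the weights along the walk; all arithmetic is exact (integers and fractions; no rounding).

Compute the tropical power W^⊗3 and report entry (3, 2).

W^⊗2:
  [3, -10, 7, -10]
  [-8, 4, -11, -18]
  [0, -6, 1, 4]
  [15, -2, 3, 3]
W^⊗3:
  [13, -4, 1, 1]
  [-5, 6, -9, -10]
  [9, -4, 13, -2]
  [9, 3, 12, 13]
Key observation: the optimum is the walk 3->1->2->2, with weight 6 + (-12) + 2 = -4.
Optimal value attained by: walk 3->1->2->2.
Answer: (W^⊗3)[3][2] = -4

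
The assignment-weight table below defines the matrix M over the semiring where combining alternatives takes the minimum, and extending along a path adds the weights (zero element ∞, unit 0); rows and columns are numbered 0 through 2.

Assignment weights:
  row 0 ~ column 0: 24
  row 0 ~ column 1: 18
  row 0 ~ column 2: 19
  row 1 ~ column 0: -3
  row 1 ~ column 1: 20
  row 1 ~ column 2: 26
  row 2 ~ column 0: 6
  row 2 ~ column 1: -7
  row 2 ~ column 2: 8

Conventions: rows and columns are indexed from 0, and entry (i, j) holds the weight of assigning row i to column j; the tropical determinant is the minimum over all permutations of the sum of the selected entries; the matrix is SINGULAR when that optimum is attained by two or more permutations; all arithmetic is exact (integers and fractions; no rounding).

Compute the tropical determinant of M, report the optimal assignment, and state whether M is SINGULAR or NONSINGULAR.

σ = (0, 1, 2): 24 + 20 + 8 = 52
σ = (0, 2, 1): 24 + 26 + (-7) = 43
σ = (1, 0, 2): 18 + (-3) + 8 = 23
σ = (1, 2, 0): 18 + 26 + 6 = 50
σ = (2, 0, 1): 19 + (-3) + (-7) = 9
σ = (2, 1, 0): 19 + 20 + 6 = 45
Optimal value attained by: σ = (2, 0, 1).
Answer: det⊕(M) = 9; verdict: NONSINGULAR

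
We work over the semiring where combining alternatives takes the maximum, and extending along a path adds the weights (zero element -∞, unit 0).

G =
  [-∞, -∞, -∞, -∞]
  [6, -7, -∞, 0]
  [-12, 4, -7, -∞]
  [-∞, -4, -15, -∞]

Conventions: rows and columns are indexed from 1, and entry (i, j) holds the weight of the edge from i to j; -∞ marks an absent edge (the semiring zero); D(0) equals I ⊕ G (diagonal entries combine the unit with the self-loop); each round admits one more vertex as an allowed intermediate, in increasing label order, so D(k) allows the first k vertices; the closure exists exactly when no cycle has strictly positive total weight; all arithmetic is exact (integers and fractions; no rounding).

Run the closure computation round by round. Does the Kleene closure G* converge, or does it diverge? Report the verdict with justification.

D(0):
  [0, -∞, -∞, -∞]
  [6, 0, -∞, 0]
  [-12, 4, 0, -∞]
  [-∞, -4, -15, 0]
D(1):
  [0, -∞, -∞, -∞]
  [6, 0, -∞, 0]
  [-12, 4, 0, -∞]
  [-∞, -4, -15, 0]
D(2):
  [0, -∞, -∞, -∞]
  [6, 0, -∞, 0]
  [10, 4, 0, 4]
  [2, -4, -15, 0]
D(3):
  [0, -∞, -∞, -∞]
  [6, 0, -∞, 0]
  [10, 4, 0, 4]
  [2, -4, -15, 0]
D(4):
  [0, -∞, -∞, -∞]
  [6, 0, -15, 0]
  [10, 4, 0, 4]
  [2, -4, -15, 0]
Key observation: every diagonal entry stays at the unit through all rounds, so no improving cycle exists.
Answer: CONVERGES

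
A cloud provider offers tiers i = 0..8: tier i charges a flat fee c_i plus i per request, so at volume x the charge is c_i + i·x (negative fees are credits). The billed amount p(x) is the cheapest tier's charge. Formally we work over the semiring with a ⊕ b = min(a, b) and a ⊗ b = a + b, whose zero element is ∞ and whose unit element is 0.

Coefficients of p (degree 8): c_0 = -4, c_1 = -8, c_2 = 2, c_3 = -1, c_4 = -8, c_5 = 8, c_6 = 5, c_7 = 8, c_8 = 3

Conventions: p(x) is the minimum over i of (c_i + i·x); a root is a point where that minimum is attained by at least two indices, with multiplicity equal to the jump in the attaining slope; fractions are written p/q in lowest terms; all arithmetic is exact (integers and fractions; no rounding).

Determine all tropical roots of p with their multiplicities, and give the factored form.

hull edge (i=0, c=-4) to (i=1, c=-8): slope -4, span 1
hull edge (i=1, c=-8) to (i=4, c=-8): slope 0, span 3
hull edge (i=4, c=-8) to (i=8, c=3): slope 11/4, span 4
Factored form: p(x) = 3 ⊗ (x ⊕ (-11/4)) ⊗ (x ⊕ (-11/4)) ⊗ (x ⊕ (-11/4)) ⊗ (x ⊕ (-11/4)) ⊗ (x ⊕ 0) ⊗ (x ⊕ 0) ⊗ (x ⊕ 0) ⊗ (x ⊕ 4)
Answer: roots = -11/4 (mult 4), 0 (mult 3), 4 (mult 1)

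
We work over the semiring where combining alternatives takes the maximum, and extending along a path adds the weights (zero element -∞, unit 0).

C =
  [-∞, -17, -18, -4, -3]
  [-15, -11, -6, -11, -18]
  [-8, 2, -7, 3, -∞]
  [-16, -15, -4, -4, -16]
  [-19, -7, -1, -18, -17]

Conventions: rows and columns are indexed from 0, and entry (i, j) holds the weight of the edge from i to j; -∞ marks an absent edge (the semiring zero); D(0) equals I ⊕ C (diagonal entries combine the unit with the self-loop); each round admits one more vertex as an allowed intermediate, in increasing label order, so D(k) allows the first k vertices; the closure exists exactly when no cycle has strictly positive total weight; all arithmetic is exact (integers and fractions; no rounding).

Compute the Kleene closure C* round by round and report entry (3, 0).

D(0):
  [0, -17, -18, -4, -3]
  [-15, 0, -6, -11, -18]
  [-8, 2, 0, 3, -∞]
  [-16, -15, -4, 0, -16]
  [-19, -7, -1, -18, 0]
D(1):
  [0, -17, -18, -4, -3]
  [-15, 0, -6, -11, -18]
  [-8, 2, 0, 3, -11]
  [-16, -15, -4, 0, -16]
  [-19, -7, -1, -18, 0]
D(2):
  [0, -17, -18, -4, -3]
  [-15, 0, -6, -11, -18]
  [-8, 2, 0, 3, -11]
  [-16, -15, -4, 0, -16]
  [-19, -7, -1, -18, 0]
D(3):
  [0, -16, -18, -4, -3]
  [-14, 0, -6, -3, -17]
  [-8, 2, 0, 3, -11]
  [-12, -2, -4, 0, -15]
  [-9, 1, -1, 2, 0]
D(4):
  [0, -6, -8, -4, -3]
  [-14, 0, -6, -3, -17]
  [-8, 2, 0, 3, -11]
  [-12, -2, -4, 0, -15]
  [-9, 1, -1, 2, 0]
D(5):
  [0, -2, -4, -1, -3]
  [-14, 0, -6, -3, -17]
  [-8, 2, 0, 3, -11]
  [-12, -2, -4, 0, -15]
  [-9, 1, -1, 2, 0]
Answer: C*[3][0] = -12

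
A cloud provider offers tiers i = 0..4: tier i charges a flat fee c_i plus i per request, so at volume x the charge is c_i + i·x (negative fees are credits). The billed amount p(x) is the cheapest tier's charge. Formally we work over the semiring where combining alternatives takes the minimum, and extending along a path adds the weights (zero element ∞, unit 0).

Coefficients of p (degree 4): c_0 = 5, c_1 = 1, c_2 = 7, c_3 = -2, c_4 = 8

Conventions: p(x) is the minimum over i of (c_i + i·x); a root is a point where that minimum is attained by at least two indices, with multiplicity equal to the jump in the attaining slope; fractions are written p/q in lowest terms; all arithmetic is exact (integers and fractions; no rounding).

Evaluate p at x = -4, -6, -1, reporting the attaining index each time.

p(-4) = min(5+0·(-4)=5, 1+1·(-4)=-3, 7+2·(-4)=-1, -2+3·(-4)=-14, 8+4·(-4)=-8) = -14 (attained by i=3)
p(-6) = min(5+0·(-6)=5, 1+1·(-6)=-5, 7+2·(-6)=-5, -2+3·(-6)=-20, 8+4·(-6)=-16) = -20 (attained by i=3)
p(-1) = min(5+0·(-1)=5, 1+1·(-1)=0, 7+2·(-1)=5, -2+3·(-1)=-5, 8+4·(-1)=4) = -5 (attained by i=3)
Answer: p(-4) = -14; p(-6) = -20; p(-1) = -5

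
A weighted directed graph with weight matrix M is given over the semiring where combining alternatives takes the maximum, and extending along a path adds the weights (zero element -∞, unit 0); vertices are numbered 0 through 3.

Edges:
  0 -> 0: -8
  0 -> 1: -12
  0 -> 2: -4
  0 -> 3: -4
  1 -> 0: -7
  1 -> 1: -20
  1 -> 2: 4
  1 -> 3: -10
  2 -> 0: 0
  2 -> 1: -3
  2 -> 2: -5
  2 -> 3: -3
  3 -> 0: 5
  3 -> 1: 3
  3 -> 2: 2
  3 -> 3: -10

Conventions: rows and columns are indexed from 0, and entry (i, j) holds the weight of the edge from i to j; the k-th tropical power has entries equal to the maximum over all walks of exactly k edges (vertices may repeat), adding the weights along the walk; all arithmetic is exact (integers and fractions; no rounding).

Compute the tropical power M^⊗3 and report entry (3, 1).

M^⊗2:
  [1, -1, -2, -7]
  [4, 1, -1, 1]
  [2, 0, 1, -4]
  [2, -1, 7, 1]
M^⊗3:
  [-2, -4, 3, -3]
  [6, 4, 5, 0]
  [1, -1, 4, -2]
  [7, 4, 3, 4]
Key observation: the optimum is the walk 3->0->3->1, with weight 5 + (-4) + 3 = 4.
Optimal value attained by: walk 3->0->3->1.
Answer: (M^⊗3)[3][1] = 4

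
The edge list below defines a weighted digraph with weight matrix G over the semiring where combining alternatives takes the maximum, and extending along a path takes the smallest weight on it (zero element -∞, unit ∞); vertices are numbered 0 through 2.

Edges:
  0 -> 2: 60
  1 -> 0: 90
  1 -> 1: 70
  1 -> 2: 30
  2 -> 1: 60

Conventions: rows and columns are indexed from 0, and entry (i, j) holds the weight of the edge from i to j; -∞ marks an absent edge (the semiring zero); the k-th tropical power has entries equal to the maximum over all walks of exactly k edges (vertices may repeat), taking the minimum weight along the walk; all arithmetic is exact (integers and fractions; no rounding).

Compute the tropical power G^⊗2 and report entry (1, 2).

G^⊗2:
  [-∞, 60, -∞]
  [70, 70, 60]
  [60, 60, 30]
Key observation: the optimum is the walk 1->0->2, with weight 90 min 60 = 60.
Optimal value attained by: walk 1->0->2.
Answer: (G^⊗2)[1][2] = 60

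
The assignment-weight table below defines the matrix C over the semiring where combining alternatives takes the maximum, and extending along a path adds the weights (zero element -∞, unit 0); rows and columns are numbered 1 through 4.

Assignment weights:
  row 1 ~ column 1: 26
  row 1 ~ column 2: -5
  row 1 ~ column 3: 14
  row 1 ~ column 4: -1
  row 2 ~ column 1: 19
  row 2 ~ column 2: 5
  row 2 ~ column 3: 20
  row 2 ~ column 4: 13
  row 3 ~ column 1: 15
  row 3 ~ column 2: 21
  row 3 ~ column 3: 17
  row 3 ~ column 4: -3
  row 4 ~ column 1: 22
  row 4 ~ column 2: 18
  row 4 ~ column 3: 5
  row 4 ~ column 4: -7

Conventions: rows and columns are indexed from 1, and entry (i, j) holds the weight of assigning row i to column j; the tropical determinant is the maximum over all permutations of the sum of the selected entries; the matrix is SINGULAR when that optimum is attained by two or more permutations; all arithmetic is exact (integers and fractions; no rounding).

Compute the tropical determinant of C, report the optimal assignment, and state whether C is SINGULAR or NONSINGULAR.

σ = (1, 2, 3, 4): 26 + 5 + 17 + (-7) = 41
σ = (1, 2, 4, 3): 26 + 5 + (-3) + 5 = 33
σ = (1, 3, 2, 4): 26 + 20 + 21 + (-7) = 60
σ = (1, 3, 4, 2): 26 + 20 + (-3) + 18 = 61
σ = (1, 4, 2, 3): 26 + 13 + 21 + 5 = 65
σ = (1, 4, 3, 2): 26 + 13 + 17 + 18 = 74
σ = (2, 1, 3, 4): (-5) + 19 + 17 + (-7) = 24
σ = (2, 1, 4, 3): (-5) + 19 + (-3) + 5 = 16
σ = (2, 3, 1, 4): (-5) + 20 + 15 + (-7) = 23
σ = (2, 3, 4, 1): (-5) + 20 + (-3) + 22 = 34
σ = (2, 4, 1, 3): (-5) + 13 + 15 + 5 = 28
σ = (2, 4, 3, 1): (-5) + 13 + 17 + 22 = 47
σ = (3, 1, 2, 4): 14 + 19 + 21 + (-7) = 47
σ = (3, 1, 4, 2): 14 + 19 + (-3) + 18 = 48
σ = (3, 2, 1, 4): 14 + 5 + 15 + (-7) = 27
σ = (3, 2, 4, 1): 14 + 5 + (-3) + 22 = 38
σ = (3, 4, 1, 2): 14 + 13 + 15 + 18 = 60
σ = (3, 4, 2, 1): 14 + 13 + 21 + 22 = 70
σ = (4, 1, 2, 3): (-1) + 19 + 21 + 5 = 44
σ = (4, 1, 3, 2): (-1) + 19 + 17 + 18 = 53
σ = (4, 2, 1, 3): (-1) + 5 + 15 + 5 = 24
σ = (4, 2, 3, 1): (-1) + 5 + 17 + 22 = 43
σ = (4, 3, 1, 2): (-1) + 20 + 15 + 18 = 52
σ = (4, 3, 2, 1): (-1) + 20 + 21 + 22 = 62
Optimal value attained by: σ = (1, 4, 3, 2).
Answer: det⊕(C) = 74; verdict: NONSINGULAR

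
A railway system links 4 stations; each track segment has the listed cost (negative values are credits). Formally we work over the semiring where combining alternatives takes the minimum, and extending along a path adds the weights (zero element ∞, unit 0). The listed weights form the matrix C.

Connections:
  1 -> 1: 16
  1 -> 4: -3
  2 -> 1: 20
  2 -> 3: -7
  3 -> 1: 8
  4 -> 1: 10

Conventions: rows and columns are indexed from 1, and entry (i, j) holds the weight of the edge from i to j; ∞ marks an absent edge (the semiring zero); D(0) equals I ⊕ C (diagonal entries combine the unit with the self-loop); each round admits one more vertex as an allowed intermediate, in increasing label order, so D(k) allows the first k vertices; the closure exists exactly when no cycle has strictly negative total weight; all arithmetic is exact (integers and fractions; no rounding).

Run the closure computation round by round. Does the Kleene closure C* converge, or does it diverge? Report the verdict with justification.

D(0):
  [0, ∞, ∞, -3]
  [20, 0, -7, ∞]
  [8, ∞, 0, ∞]
  [10, ∞, ∞, 0]
D(1):
  [0, ∞, ∞, -3]
  [20, 0, -7, 17]
  [8, ∞, 0, 5]
  [10, ∞, ∞, 0]
D(2):
  [0, ∞, ∞, -3]
  [20, 0, -7, 17]
  [8, ∞, 0, 5]
  [10, ∞, ∞, 0]
D(3):
  [0, ∞, ∞, -3]
  [1, 0, -7, -2]
  [8, ∞, 0, 5]
  [10, ∞, ∞, 0]
D(4):
  [0, ∞, ∞, -3]
  [1, 0, -7, -2]
  [8, ∞, 0, 5]
  [10, ∞, ∞, 0]
Key observation: every diagonal entry stays at the unit through all rounds, so no improving cycle exists.
Answer: CONVERGES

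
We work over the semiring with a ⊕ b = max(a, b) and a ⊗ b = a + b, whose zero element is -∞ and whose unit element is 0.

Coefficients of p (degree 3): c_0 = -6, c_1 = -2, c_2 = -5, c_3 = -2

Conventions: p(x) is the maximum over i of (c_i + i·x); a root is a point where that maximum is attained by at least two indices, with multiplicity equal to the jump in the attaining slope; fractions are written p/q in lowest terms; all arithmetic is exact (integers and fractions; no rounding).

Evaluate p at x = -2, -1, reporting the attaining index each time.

p(-2) = max(-6+0·(-2)=-6, -2+1·(-2)=-4, -5+2·(-2)=-9, -2+3·(-2)=-8) = -4 (attained by i=1)
p(-1) = max(-6+0·(-1)=-6, -2+1·(-1)=-3, -5+2·(-1)=-7, -2+3·(-1)=-5) = -3 (attained by i=1)
Answer: p(-2) = -4; p(-1) = -3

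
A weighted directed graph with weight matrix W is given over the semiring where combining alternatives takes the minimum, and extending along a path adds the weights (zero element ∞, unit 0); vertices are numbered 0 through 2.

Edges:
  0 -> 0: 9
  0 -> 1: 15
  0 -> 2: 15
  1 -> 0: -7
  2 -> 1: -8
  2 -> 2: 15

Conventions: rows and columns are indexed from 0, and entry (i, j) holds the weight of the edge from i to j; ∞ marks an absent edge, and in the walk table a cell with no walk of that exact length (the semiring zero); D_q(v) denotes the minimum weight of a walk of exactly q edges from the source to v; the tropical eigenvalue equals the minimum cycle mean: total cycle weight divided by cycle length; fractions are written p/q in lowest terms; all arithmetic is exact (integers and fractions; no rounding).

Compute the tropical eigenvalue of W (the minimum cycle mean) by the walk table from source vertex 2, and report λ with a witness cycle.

q=0: [∞, ∞, 0]
q=1: [∞, -8, 15]
q=2: [-15, 7, 30]
q=3: [-6, 0, 0]
Optimal cycle mean attained by: cycle 0->2->1->0, total 15 + (-8) + (-7), length 3.
Answer: λ = 0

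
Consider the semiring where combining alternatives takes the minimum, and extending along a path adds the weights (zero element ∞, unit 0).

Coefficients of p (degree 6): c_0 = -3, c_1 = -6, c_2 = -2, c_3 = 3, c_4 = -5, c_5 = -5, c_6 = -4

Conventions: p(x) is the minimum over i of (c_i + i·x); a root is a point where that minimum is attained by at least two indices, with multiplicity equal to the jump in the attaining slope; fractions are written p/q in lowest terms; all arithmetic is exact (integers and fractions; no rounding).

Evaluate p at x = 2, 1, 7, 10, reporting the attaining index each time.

p(2) = min(-3+0·2=-3, -6+1·2=-4, -2+2·2=2, 3+3·2=9, -5+4·2=3, -5+5·2=5, -4+6·2=8) = -4 (attained by i=1)
p(1) = min(-3+0·1=-3, -6+1·1=-5, -2+2·1=0, 3+3·1=6, -5+4·1=-1, -5+5·1=0, -4+6·1=2) = -5 (attained by i=1)
p(7) = min(-3+0·7=-3, -6+1·7=1, -2+2·7=12, 3+3·7=24, -5+4·7=23, -5+5·7=30, -4+6·7=38) = -3 (attained by i=0)
p(10) = min(-3+0·10=-3, -6+1·10=4, -2+2·10=18, 3+3·10=33, -5+4·10=35, -5+5·10=45, -4+6·10=56) = -3 (attained by i=0)
Answer: p(2) = -4; p(1) = -5; p(7) = -3; p(10) = -3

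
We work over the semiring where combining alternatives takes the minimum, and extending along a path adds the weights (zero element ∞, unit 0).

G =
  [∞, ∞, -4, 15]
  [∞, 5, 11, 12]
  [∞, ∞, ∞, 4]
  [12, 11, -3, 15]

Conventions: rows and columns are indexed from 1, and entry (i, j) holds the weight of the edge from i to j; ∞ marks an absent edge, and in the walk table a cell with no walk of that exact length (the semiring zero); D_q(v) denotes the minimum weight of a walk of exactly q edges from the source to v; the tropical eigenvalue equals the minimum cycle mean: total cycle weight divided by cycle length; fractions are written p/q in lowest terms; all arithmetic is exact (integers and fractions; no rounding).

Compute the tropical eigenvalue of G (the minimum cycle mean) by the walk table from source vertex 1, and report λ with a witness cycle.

q=0: [0, ∞, ∞, ∞]
q=1: [∞, ∞, -4, 15]
q=2: [27, 26, 12, 0]
q=3: [12, 11, -3, 15]
q=4: [27, 16, 8, 1]
Optimal cycle mean attained by: cycle 3->4->3, total 4 + (-3), length 2.
Answer: λ = 1/2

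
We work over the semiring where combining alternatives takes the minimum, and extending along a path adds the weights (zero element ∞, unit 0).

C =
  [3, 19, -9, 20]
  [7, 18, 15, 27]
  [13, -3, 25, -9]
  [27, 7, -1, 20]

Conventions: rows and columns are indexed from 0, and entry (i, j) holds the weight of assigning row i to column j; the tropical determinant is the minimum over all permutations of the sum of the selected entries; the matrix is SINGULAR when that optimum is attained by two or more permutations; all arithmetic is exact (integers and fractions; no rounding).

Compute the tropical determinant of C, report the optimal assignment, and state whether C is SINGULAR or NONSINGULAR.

σ = (0, 1, 2, 3): 3 + 18 + 25 + 20 = 66
σ = (0, 1, 3, 2): 3 + 18 + (-9) + (-1) = 11
σ = (0, 2, 1, 3): 3 + 15 + (-3) + 20 = 35
σ = (0, 2, 3, 1): 3 + 15 + (-9) + 7 = 16
σ = (0, 3, 1, 2): 3 + 27 + (-3) + (-1) = 26
σ = (0, 3, 2, 1): 3 + 27 + 25 + 7 = 62
σ = (1, 0, 2, 3): 19 + 7 + 25 + 20 = 71
σ = (1, 0, 3, 2): 19 + 7 + (-9) + (-1) = 16
σ = (1, 2, 0, 3): 19 + 15 + 13 + 20 = 67
σ = (1, 2, 3, 0): 19 + 15 + (-9) + 27 = 52
σ = (1, 3, 0, 2): 19 + 27 + 13 + (-1) = 58
σ = (1, 3, 2, 0): 19 + 27 + 25 + 27 = 98
σ = (2, 0, 1, 3): (-9) + 7 + (-3) + 20 = 15
σ = (2, 0, 3, 1): (-9) + 7 + (-9) + 7 = -4
σ = (2, 1, 0, 3): (-9) + 18 + 13 + 20 = 42
σ = (2, 1, 3, 0): (-9) + 18 + (-9) + 27 = 27
σ = (2, 3, 0, 1): (-9) + 27 + 13 + 7 = 38
σ = (2, 3, 1, 0): (-9) + 27 + (-3) + 27 = 42
σ = (3, 0, 1, 2): 20 + 7 + (-3) + (-1) = 23
σ = (3, 0, 2, 1): 20 + 7 + 25 + 7 = 59
σ = (3, 1, 0, 2): 20 + 18 + 13 + (-1) = 50
σ = (3, 1, 2, 0): 20 + 18 + 25 + 27 = 90
σ = (3, 2, 0, 1): 20 + 15 + 13 + 7 = 55
σ = (3, 2, 1, 0): 20 + 15 + (-3) + 27 = 59
Optimal value attained by: σ = (2, 0, 3, 1).
Answer: det⊕(C) = -4; verdict: NONSINGULAR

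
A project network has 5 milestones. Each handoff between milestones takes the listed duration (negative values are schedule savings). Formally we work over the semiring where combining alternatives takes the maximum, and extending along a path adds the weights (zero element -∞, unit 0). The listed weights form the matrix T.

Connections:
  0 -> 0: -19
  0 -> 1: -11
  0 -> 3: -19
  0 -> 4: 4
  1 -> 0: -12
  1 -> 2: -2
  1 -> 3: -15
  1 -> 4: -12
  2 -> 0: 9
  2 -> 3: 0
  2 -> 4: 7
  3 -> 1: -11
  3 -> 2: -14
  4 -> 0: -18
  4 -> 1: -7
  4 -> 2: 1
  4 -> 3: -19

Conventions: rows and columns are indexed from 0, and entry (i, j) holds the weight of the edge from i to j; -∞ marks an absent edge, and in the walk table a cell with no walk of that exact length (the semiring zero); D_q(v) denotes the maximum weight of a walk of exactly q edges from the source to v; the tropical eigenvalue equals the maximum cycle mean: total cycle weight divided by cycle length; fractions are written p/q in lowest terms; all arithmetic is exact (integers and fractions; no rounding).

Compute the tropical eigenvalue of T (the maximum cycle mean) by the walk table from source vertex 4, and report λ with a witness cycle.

q=0: [-∞, -∞, -∞, -∞, 0]
q=1: [-18, -7, 1, -19, -∞]
q=2: [10, -29, -9, 1, 8]
q=3: [0, 1, 9, -9, 14]
q=4: [18, 7, 15, 9, 16]
q=5: [24, 9, 17, 15, 22]
Optimal cycle mean attained by: cycle 0->4->2->0, total 4 + 1 + 9, length 3.
Answer: λ = 14/3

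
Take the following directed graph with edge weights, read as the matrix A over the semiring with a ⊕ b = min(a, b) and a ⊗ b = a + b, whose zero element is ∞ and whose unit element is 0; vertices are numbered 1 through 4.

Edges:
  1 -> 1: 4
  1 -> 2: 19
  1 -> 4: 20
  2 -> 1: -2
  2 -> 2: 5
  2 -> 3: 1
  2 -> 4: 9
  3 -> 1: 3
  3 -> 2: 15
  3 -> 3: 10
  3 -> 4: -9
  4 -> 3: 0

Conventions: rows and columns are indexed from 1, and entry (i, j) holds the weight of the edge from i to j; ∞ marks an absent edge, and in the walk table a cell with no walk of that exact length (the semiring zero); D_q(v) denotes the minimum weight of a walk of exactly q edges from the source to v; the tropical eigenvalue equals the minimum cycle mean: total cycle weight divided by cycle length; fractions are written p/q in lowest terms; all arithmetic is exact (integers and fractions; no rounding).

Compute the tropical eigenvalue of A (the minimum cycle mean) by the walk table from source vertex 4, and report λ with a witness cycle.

q=0: [∞, ∞, ∞, 0]
q=1: [∞, ∞, 0, ∞]
q=2: [3, 15, 10, -9]
q=3: [7, 20, -9, 1]
q=4: [-6, 6, 1, -18]
Optimal cycle mean attained by: cycle 3->4->3, total (-9) + 0, length 2.
Answer: λ = -9/2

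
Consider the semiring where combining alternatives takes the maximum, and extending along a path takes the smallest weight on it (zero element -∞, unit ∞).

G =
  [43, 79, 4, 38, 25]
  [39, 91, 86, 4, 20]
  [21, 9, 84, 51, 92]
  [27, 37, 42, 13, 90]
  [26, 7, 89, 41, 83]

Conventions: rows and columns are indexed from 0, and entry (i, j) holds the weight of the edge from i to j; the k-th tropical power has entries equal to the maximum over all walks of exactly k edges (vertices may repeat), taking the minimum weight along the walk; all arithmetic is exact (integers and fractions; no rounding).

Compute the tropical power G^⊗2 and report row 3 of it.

G^⊗2:
  [43, 79, 79, 38, 38]
  [39, 91, 86, 51, 86]
  [27, 37, 89, 51, 84]
  [37, 37, 89, 42, 83]
  [27, 37, 84, 51, 89]
Answer: row 3 of G^⊗2 = [37, 37, 89, 42, 83]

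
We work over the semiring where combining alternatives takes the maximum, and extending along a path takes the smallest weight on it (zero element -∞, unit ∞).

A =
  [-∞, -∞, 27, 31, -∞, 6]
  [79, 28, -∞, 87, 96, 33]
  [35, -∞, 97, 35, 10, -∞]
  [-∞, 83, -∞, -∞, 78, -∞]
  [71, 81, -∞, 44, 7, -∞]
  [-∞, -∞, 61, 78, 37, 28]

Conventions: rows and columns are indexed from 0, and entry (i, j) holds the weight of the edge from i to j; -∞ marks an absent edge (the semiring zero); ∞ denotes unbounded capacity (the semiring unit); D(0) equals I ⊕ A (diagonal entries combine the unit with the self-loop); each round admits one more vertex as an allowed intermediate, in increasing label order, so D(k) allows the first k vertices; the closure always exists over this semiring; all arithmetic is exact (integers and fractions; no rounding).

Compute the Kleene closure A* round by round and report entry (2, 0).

D(0):
  [∞, -∞, 27, 31, -∞, 6]
  [79, ∞, -∞, 87, 96, 33]
  [35, -∞, ∞, 35, 10, -∞]
  [-∞, 83, -∞, ∞, 78, -∞]
  [71, 81, -∞, 44, ∞, -∞]
  [-∞, -∞, 61, 78, 37, ∞]
D(1):
  [∞, -∞, 27, 31, -∞, 6]
  [79, ∞, 27, 87, 96, 33]
  [35, -∞, ∞, 35, 10, 6]
  [-∞, 83, -∞, ∞, 78, -∞]
  [71, 81, 27, 44, ∞, 6]
  [-∞, -∞, 61, 78, 37, ∞]
D(2):
  [∞, -∞, 27, 31, -∞, 6]
  [79, ∞, 27, 87, 96, 33]
  [35, -∞, ∞, 35, 10, 6]
  [79, 83, 27, ∞, 83, 33]
  [79, 81, 27, 81, ∞, 33]
  [-∞, -∞, 61, 78, 37, ∞]
D(3):
  [∞, -∞, 27, 31, 10, 6]
  [79, ∞, 27, 87, 96, 33]
  [35, -∞, ∞, 35, 10, 6]
  [79, 83, 27, ∞, 83, 33]
  [79, 81, 27, 81, ∞, 33]
  [35, -∞, 61, 78, 37, ∞]
D(4):
  [∞, 31, 27, 31, 31, 31]
  [79, ∞, 27, 87, 96, 33]
  [35, 35, ∞, 35, 35, 33]
  [79, 83, 27, ∞, 83, 33]
  [79, 81, 27, 81, ∞, 33]
  [78, 78, 61, 78, 78, ∞]
D(5):
  [∞, 31, 27, 31, 31, 31]
  [79, ∞, 27, 87, 96, 33]
  [35, 35, ∞, 35, 35, 33]
  [79, 83, 27, ∞, 83, 33]
  [79, 81, 27, 81, ∞, 33]
  [78, 78, 61, 78, 78, ∞]
D(6):
  [∞, 31, 31, 31, 31, 31]
  [79, ∞, 33, 87, 96, 33]
  [35, 35, ∞, 35, 35, 33]
  [79, 83, 33, ∞, 83, 33]
  [79, 81, 33, 81, ∞, 33]
  [78, 78, 61, 78, 78, ∞]
Answer: A*[2][0] = 35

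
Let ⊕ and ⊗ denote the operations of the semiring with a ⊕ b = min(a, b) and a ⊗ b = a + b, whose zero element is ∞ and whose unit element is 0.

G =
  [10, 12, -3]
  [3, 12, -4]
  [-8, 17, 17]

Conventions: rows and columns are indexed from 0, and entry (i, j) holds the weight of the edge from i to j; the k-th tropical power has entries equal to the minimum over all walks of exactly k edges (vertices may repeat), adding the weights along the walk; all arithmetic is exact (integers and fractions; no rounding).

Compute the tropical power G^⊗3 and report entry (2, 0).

G^⊗2:
  [-11, 14, 7]
  [-12, 13, 0]
  [2, 4, -11]
G^⊗3:
  [-1, 1, -14]
  [-8, 0, -15]
  [-19, 6, -1]
Key observation: the optimum is the walk 2->0->2->0, with weight (-8) + (-3) + (-8) = -19.
Optimal value attained by: walk 2->0->2->0.
Answer: (G^⊗3)[2][0] = -19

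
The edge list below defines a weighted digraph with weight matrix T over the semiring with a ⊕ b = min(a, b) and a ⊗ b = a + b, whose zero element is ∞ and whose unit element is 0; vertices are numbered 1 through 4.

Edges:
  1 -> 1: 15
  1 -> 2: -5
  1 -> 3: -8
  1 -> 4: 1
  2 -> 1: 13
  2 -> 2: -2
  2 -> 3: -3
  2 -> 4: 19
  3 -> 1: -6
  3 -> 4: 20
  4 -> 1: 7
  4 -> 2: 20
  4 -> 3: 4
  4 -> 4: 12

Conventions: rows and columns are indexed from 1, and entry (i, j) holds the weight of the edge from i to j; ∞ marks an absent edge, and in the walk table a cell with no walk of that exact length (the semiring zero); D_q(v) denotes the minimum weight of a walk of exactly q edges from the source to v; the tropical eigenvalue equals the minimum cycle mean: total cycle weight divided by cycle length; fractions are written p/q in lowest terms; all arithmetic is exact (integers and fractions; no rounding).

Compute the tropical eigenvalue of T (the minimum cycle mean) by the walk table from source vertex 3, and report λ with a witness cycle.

q=0: [∞, ∞, 0, ∞]
q=1: [-6, ∞, ∞, 20]
q=2: [9, -11, -14, -5]
q=3: [-20, -13, -14, 6]
q=4: [-20, -25, -28, -19]
Optimal cycle mean attained by: cycle 1->3->1, total (-8) + (-6), length 2.
Answer: λ = -7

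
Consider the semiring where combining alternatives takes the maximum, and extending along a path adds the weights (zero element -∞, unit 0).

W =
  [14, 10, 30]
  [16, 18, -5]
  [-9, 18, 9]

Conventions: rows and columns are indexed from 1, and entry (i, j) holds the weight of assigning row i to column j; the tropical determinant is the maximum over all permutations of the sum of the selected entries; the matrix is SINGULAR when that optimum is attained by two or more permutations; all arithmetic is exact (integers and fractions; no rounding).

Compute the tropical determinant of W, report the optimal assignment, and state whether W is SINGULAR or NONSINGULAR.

σ = (1, 2, 3): 14 + 18 + 9 = 41
σ = (1, 3, 2): 14 + (-5) + 18 = 27
σ = (2, 1, 3): 10 + 16 + 9 = 35
σ = (2, 3, 1): 10 + (-5) + (-9) = -4
σ = (3, 1, 2): 30 + 16 + 18 = 64
σ = (3, 2, 1): 30 + 18 + (-9) = 39
Optimal value attained by: σ = (3, 1, 2).
Answer: det⊕(W) = 64; verdict: NONSINGULAR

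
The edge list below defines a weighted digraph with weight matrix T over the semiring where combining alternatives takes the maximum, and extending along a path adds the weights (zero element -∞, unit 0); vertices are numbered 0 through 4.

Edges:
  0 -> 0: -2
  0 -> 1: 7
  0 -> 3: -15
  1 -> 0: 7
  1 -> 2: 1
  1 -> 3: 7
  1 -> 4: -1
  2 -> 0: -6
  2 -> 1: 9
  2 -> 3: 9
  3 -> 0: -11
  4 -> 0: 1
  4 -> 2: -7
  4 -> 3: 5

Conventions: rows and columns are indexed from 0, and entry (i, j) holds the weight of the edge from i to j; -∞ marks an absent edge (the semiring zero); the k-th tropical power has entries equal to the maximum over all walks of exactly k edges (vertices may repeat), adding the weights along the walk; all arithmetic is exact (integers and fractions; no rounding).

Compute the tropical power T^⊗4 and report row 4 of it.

T^⊗2:
  [14, 5, 8, 14, 6]
  [5, 14, -8, 10, -∞]
  [16, 1, 10, 16, 8]
  [-13, -4, -∞, -26, -∞]
  [-1, 8, -∞, 2, -∞]
T^⊗3:
  [12, 21, 6, 17, 4]
  [21, 12, 15, 21, 13]
  [14, 23, 2, 19, 0]
  [3, -6, -3, 3, -5]
  [15, 6, 9, 15, 7]
T^⊗4:
  [28, 19, 22, 28, 20]
  [19, 28, 13, 24, 11]
  [30, 21, 24, 30, 22]
  [1, 10, -5, 6, -7]
  [13, 22, 7, 18, 5]
Answer: row 4 of T^⊗4 = [13, 22, 7, 18, 5]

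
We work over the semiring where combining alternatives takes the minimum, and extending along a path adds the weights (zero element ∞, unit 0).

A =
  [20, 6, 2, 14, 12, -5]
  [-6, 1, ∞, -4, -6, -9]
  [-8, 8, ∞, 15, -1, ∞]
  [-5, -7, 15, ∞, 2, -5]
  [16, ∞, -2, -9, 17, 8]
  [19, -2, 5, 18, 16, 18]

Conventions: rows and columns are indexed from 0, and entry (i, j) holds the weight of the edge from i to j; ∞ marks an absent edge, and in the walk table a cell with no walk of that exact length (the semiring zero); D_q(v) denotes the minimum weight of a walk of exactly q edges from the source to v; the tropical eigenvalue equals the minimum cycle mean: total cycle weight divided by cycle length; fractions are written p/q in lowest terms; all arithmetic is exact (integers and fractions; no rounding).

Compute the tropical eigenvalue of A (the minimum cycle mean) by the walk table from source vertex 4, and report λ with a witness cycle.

q=0: [∞, ∞, ∞, ∞, 0, ∞]
q=1: [16, ∞, -2, -9, 17, 8]
q=2: [-14, -16, 6, 8, -7, -14]
q=3: [-22, -16, -12, -20, -22, -25]
q=4: [-25, -27, -24, -31, -22, -27]
q=5: [-36, -38, -24, -31, -33, -36]
q=6: [-44, -38, -35, -42, -44, -47]
Optimal cycle mean attained by: cycle 1->4->3->1, total (-6) + (-9) + (-7), length 3.
Answer: λ = -22/3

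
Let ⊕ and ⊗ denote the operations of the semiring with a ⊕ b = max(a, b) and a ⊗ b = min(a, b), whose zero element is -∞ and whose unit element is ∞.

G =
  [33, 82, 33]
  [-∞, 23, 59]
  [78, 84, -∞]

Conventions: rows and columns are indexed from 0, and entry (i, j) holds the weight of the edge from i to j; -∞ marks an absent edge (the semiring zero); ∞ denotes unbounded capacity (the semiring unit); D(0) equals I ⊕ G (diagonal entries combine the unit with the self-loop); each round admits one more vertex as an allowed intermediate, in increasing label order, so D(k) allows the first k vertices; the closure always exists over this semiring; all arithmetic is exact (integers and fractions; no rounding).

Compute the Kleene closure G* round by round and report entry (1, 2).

D(0):
  [∞, 82, 33]
  [-∞, ∞, 59]
  [78, 84, ∞]
D(1):
  [∞, 82, 33]
  [-∞, ∞, 59]
  [78, 84, ∞]
D(2):
  [∞, 82, 59]
  [-∞, ∞, 59]
  [78, 84, ∞]
D(3):
  [∞, 82, 59]
  [59, ∞, 59]
  [78, 84, ∞]
Answer: G*[1][2] = 59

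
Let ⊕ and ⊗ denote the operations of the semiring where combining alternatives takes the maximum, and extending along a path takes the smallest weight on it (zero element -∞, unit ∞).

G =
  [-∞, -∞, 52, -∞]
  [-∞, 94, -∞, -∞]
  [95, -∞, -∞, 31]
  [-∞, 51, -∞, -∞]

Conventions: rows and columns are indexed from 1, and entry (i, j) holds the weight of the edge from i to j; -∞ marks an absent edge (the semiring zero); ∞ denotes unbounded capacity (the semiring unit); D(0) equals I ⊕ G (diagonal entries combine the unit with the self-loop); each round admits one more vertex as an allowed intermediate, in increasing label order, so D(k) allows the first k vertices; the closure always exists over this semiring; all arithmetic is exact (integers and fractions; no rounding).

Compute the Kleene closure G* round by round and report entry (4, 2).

D(0):
  [∞, -∞, 52, -∞]
  [-∞, ∞, -∞, -∞]
  [95, -∞, ∞, 31]
  [-∞, 51, -∞, ∞]
D(1):
  [∞, -∞, 52, -∞]
  [-∞, ∞, -∞, -∞]
  [95, -∞, ∞, 31]
  [-∞, 51, -∞, ∞]
D(2):
  [∞, -∞, 52, -∞]
  [-∞, ∞, -∞, -∞]
  [95, -∞, ∞, 31]
  [-∞, 51, -∞, ∞]
D(3):
  [∞, -∞, 52, 31]
  [-∞, ∞, -∞, -∞]
  [95, -∞, ∞, 31]
  [-∞, 51, -∞, ∞]
D(4):
  [∞, 31, 52, 31]
  [-∞, ∞, -∞, -∞]
  [95, 31, ∞, 31]
  [-∞, 51, -∞, ∞]
Answer: G*[4][2] = 51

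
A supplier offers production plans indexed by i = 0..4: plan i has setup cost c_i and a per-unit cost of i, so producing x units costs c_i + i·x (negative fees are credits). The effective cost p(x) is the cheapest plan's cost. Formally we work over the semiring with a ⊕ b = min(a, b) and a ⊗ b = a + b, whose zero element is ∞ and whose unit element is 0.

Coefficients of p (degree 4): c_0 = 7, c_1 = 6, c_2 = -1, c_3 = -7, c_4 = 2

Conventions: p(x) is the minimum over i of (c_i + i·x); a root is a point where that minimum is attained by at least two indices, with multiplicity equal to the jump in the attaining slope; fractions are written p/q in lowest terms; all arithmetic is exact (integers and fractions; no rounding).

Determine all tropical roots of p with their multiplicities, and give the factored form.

hull edge (i=0, c=7) to (i=3, c=-7): slope -14/3, span 3
hull edge (i=3, c=-7) to (i=4, c=2): slope 9, span 1
Factored form: p(x) = 2 ⊗ (x ⊕ (-9)) ⊗ (x ⊕ 14/3) ⊗ (x ⊕ 14/3) ⊗ (x ⊕ 14/3)
Answer: roots = -9 (mult 1), 14/3 (mult 3)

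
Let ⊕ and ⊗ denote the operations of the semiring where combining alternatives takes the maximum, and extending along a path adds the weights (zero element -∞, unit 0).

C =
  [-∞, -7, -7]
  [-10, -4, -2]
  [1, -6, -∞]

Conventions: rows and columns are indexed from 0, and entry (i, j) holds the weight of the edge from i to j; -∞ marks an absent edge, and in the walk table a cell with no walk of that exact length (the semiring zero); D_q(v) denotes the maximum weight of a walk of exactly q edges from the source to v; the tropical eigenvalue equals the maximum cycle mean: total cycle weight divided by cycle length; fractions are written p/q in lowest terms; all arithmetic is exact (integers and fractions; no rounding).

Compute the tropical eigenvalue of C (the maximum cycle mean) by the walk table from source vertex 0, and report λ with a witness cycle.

q=0: [0, -∞, -∞]
q=1: [-∞, -7, -7]
q=2: [-6, -11, -9]
q=3: [-8, -13, -13]
Optimal cycle mean attained by: cycle 0->1->2->0, total (-7) + (-2) + 1, length 3.
Answer: λ = -8/3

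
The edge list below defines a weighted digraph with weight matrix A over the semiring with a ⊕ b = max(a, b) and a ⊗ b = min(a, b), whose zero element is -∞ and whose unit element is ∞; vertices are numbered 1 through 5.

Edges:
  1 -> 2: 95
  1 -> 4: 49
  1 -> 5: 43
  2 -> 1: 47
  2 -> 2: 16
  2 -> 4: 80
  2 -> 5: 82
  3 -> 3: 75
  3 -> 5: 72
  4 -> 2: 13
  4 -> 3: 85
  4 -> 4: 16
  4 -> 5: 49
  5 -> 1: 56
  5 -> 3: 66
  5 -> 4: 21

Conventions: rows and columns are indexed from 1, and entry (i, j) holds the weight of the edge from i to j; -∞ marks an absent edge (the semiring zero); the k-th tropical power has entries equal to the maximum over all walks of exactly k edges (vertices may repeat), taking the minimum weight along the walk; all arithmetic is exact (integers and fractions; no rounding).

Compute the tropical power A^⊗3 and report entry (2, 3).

A^⊗2:
  [47, 16, 49, 80, 82]
  [56, 47, 80, 47, 49]
  [56, -∞, 75, 21, 72]
  [49, 13, 75, 21, 72]
  [-∞, 56, 66, 49, 66]
A^⊗3:
  [56, 47, 80, 47, 49]
  [49, 56, 75, 49, 72]
  [56, 56, 75, 49, 72]
  [56, 49, 75, 49, 72]
  [56, 16, 66, 56, 66]
Key observation: the optimum is the walk 2->4->3->3, with weight 80 min 85 min 75 = 75.
Optimal value attained by: walk 2->4->3->3.
Answer: (A^⊗3)[2][3] = 75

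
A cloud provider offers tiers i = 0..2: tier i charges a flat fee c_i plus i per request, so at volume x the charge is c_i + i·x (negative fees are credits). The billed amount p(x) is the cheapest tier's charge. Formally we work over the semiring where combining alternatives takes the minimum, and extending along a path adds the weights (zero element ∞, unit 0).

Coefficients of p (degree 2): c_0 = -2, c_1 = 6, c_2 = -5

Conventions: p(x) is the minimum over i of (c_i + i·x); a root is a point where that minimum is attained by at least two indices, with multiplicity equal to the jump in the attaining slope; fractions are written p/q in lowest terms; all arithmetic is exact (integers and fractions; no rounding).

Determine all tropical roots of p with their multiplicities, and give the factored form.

hull edge (i=0, c=-2) to (i=2, c=-5): slope -3/2, span 2
Factored form: p(x) = -5 ⊗ (x ⊕ 3/2) ⊗ (x ⊕ 3/2)
Answer: roots = 3/2 (mult 2)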